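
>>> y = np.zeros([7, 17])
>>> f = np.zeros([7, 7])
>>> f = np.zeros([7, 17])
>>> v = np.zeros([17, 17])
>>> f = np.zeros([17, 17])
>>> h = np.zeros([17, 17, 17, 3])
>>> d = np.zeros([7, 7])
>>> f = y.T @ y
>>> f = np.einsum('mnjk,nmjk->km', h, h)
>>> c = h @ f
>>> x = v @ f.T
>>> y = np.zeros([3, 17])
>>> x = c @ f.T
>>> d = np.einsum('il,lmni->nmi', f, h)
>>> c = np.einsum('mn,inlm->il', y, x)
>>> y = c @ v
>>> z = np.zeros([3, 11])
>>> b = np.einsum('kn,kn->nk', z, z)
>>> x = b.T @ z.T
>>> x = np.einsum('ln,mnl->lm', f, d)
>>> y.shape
(17, 17)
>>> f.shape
(3, 17)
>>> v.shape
(17, 17)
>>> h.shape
(17, 17, 17, 3)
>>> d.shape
(17, 17, 3)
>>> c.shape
(17, 17)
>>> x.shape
(3, 17)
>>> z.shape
(3, 11)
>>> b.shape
(11, 3)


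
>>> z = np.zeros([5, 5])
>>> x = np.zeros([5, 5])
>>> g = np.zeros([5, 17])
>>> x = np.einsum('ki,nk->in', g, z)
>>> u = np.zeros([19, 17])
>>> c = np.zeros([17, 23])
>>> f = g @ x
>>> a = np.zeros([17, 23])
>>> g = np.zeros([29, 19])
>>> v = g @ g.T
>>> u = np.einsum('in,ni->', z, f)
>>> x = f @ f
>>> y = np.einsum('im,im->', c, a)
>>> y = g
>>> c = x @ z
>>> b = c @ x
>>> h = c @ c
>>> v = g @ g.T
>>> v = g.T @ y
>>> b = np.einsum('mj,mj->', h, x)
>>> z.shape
(5, 5)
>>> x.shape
(5, 5)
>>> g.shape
(29, 19)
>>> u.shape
()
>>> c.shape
(5, 5)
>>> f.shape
(5, 5)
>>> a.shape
(17, 23)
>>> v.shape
(19, 19)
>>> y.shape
(29, 19)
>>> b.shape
()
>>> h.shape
(5, 5)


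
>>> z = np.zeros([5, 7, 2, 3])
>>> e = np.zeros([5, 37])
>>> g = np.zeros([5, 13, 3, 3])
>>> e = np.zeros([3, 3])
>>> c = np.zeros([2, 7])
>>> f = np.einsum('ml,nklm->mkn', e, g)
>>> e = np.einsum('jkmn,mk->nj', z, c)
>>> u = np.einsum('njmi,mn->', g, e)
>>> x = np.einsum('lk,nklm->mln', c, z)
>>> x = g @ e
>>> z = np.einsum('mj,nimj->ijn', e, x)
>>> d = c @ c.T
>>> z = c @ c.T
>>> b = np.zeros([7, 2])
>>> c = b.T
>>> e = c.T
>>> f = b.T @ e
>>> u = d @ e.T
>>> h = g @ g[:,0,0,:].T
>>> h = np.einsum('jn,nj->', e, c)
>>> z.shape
(2, 2)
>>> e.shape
(7, 2)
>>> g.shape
(5, 13, 3, 3)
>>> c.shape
(2, 7)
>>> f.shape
(2, 2)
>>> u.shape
(2, 7)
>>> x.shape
(5, 13, 3, 5)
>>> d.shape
(2, 2)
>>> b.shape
(7, 2)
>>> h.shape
()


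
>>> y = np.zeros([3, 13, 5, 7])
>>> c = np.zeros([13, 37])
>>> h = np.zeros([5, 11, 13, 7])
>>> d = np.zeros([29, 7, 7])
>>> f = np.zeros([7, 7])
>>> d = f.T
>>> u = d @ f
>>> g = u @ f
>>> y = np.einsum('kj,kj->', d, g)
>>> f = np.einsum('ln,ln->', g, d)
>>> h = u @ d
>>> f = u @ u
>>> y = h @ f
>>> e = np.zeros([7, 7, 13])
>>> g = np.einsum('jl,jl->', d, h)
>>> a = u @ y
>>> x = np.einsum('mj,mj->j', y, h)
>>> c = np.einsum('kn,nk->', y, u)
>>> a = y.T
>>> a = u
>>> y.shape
(7, 7)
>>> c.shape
()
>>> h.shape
(7, 7)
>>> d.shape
(7, 7)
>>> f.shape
(7, 7)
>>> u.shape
(7, 7)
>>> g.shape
()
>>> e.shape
(7, 7, 13)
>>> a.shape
(7, 7)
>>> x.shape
(7,)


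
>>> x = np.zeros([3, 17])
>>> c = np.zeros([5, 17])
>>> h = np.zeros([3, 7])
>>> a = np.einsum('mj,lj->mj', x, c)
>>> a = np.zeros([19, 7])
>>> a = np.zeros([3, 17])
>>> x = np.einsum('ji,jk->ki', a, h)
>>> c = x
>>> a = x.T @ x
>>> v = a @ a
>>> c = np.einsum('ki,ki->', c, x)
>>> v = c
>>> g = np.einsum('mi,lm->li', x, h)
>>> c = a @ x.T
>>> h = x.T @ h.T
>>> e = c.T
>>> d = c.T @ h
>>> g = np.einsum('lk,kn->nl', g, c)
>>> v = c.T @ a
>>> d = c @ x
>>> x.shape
(7, 17)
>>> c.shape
(17, 7)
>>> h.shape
(17, 3)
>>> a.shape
(17, 17)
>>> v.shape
(7, 17)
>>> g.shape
(7, 3)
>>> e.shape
(7, 17)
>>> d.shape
(17, 17)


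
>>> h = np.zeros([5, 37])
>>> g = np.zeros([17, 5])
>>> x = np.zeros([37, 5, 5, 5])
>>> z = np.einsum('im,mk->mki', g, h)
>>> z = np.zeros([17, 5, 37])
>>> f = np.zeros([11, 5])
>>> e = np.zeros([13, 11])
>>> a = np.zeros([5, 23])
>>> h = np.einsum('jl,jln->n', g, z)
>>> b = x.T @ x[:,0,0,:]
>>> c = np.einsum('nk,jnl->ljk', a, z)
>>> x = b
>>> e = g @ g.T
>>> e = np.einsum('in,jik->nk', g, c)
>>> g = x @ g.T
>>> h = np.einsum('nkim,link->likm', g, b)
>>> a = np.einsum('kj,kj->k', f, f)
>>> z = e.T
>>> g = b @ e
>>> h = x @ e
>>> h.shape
(5, 5, 5, 23)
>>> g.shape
(5, 5, 5, 23)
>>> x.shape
(5, 5, 5, 5)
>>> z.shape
(23, 5)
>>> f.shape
(11, 5)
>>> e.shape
(5, 23)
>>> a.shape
(11,)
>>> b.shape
(5, 5, 5, 5)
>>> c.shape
(37, 17, 23)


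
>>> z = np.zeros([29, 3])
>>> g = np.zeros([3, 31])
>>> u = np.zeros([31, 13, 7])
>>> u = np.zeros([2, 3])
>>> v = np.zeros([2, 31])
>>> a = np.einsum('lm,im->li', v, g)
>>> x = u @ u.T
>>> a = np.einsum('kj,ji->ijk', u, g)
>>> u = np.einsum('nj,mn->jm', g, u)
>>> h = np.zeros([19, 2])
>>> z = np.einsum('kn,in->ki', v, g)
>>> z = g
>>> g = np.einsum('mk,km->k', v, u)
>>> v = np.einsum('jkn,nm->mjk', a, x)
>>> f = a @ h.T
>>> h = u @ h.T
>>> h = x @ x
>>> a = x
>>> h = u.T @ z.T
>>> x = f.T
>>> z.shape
(3, 31)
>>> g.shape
(31,)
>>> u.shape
(31, 2)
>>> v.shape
(2, 31, 3)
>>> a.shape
(2, 2)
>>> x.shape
(19, 3, 31)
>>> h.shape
(2, 3)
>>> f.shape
(31, 3, 19)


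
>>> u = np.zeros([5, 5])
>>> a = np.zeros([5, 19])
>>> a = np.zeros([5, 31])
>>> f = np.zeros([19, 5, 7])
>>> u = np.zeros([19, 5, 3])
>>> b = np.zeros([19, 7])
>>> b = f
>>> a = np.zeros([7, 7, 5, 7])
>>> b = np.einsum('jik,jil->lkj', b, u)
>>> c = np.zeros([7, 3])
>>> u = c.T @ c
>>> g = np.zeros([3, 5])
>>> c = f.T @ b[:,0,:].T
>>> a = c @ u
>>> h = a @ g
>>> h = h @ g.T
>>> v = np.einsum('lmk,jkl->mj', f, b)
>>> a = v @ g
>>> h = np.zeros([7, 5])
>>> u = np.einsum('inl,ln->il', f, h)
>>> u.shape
(19, 7)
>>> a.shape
(5, 5)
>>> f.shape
(19, 5, 7)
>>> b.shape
(3, 7, 19)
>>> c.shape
(7, 5, 3)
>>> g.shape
(3, 5)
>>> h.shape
(7, 5)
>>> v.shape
(5, 3)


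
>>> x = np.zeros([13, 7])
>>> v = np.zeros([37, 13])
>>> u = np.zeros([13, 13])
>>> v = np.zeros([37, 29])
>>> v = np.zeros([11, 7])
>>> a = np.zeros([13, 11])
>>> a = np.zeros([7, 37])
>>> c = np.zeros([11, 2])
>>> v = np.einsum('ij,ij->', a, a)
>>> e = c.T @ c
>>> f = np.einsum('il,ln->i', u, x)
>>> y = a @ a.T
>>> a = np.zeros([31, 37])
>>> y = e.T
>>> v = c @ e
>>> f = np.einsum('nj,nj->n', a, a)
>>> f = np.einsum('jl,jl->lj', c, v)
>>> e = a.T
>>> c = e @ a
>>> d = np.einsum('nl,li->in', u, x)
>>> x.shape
(13, 7)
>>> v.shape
(11, 2)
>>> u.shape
(13, 13)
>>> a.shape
(31, 37)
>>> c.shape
(37, 37)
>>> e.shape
(37, 31)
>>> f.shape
(2, 11)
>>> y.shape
(2, 2)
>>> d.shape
(7, 13)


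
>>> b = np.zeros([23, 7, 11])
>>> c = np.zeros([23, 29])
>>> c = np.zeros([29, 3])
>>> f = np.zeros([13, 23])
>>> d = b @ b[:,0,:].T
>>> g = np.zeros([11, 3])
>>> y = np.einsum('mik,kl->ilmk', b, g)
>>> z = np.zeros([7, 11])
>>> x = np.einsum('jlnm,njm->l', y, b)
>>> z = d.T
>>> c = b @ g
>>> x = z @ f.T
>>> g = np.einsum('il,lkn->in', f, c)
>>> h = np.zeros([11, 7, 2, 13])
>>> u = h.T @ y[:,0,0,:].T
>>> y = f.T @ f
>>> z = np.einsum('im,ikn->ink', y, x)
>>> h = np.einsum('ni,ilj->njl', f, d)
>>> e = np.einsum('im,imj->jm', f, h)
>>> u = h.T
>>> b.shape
(23, 7, 11)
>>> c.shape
(23, 7, 3)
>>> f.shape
(13, 23)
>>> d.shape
(23, 7, 23)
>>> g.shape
(13, 3)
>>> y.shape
(23, 23)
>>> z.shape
(23, 13, 7)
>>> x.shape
(23, 7, 13)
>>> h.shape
(13, 23, 7)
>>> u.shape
(7, 23, 13)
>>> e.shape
(7, 23)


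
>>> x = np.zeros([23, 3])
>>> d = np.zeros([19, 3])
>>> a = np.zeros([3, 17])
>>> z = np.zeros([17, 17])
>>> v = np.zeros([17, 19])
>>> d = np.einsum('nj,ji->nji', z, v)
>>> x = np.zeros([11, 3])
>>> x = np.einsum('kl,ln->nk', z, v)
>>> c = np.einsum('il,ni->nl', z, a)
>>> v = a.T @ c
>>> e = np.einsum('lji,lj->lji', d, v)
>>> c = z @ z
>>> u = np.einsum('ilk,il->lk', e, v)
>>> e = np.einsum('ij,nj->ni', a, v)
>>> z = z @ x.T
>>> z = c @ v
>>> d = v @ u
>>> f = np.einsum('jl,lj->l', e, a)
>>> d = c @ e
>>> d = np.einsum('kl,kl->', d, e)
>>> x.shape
(19, 17)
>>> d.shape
()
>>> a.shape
(3, 17)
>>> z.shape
(17, 17)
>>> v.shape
(17, 17)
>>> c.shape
(17, 17)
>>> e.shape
(17, 3)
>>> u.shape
(17, 19)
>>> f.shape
(3,)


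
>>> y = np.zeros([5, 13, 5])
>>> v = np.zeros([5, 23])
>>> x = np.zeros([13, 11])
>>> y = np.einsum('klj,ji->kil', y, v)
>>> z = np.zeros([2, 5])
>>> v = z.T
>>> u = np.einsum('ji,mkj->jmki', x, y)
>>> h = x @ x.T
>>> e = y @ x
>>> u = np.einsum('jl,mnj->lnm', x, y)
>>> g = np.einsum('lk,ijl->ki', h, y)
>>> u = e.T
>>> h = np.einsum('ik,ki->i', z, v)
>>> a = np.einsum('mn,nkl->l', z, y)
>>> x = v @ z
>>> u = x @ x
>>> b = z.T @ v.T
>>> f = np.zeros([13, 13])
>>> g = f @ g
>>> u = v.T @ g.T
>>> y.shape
(5, 23, 13)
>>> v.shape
(5, 2)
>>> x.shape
(5, 5)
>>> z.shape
(2, 5)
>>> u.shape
(2, 13)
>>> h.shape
(2,)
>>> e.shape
(5, 23, 11)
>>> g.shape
(13, 5)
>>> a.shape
(13,)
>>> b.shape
(5, 5)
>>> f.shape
(13, 13)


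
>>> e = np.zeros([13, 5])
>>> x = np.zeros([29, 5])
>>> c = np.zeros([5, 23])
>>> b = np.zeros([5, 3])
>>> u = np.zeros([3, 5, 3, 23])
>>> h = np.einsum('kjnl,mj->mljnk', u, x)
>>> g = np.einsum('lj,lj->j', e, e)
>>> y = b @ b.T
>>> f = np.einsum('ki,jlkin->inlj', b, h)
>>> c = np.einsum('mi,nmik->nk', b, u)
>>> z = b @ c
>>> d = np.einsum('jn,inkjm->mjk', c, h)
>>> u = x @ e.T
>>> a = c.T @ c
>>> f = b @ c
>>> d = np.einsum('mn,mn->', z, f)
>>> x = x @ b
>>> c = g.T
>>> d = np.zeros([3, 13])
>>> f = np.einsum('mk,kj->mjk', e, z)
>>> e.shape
(13, 5)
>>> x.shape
(29, 3)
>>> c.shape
(5,)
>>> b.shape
(5, 3)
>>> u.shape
(29, 13)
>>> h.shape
(29, 23, 5, 3, 3)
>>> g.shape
(5,)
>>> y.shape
(5, 5)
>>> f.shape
(13, 23, 5)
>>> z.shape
(5, 23)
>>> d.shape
(3, 13)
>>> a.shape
(23, 23)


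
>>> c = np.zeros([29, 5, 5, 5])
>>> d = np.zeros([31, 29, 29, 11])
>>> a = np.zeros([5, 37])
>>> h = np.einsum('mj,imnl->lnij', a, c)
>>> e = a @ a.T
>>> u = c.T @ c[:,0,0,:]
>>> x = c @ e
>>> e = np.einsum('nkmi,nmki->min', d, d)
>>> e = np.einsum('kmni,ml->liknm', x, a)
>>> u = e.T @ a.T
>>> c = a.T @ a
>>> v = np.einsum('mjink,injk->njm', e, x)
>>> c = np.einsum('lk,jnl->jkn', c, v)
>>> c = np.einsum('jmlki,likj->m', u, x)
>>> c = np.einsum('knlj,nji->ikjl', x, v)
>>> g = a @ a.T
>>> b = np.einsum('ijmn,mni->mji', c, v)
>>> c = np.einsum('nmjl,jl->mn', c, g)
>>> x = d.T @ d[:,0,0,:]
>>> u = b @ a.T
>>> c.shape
(29, 37)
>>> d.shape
(31, 29, 29, 11)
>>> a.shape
(5, 37)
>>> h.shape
(5, 5, 29, 37)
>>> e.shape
(37, 5, 29, 5, 5)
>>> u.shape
(5, 29, 5)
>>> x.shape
(11, 29, 29, 11)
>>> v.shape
(5, 5, 37)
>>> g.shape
(5, 5)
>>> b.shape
(5, 29, 37)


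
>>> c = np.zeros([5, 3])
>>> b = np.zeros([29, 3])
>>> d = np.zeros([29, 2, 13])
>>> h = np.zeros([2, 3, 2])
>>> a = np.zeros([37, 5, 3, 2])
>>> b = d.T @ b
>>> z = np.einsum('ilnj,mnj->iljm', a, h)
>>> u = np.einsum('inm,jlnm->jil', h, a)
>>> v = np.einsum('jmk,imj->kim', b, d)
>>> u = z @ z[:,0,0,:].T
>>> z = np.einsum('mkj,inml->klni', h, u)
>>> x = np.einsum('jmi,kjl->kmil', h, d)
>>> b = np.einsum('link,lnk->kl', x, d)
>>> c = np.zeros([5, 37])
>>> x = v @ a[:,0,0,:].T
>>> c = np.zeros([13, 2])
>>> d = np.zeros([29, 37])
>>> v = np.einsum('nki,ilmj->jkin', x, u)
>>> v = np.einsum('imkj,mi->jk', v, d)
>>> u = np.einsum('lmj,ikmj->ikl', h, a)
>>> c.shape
(13, 2)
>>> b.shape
(13, 29)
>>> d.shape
(29, 37)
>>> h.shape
(2, 3, 2)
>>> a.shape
(37, 5, 3, 2)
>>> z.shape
(3, 37, 5, 37)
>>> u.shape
(37, 5, 2)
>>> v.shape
(3, 37)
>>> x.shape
(3, 29, 37)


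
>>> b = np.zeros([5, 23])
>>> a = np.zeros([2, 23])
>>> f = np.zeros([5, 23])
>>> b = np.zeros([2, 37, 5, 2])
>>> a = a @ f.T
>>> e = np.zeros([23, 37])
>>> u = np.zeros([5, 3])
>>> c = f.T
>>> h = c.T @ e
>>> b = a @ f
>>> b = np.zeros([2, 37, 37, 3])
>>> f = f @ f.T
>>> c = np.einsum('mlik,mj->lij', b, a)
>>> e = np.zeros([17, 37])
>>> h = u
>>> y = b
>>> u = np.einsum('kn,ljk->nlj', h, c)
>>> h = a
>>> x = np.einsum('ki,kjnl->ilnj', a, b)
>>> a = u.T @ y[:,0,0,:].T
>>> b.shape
(2, 37, 37, 3)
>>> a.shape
(37, 37, 2)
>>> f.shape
(5, 5)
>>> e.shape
(17, 37)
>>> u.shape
(3, 37, 37)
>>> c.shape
(37, 37, 5)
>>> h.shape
(2, 5)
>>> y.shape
(2, 37, 37, 3)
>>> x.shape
(5, 3, 37, 37)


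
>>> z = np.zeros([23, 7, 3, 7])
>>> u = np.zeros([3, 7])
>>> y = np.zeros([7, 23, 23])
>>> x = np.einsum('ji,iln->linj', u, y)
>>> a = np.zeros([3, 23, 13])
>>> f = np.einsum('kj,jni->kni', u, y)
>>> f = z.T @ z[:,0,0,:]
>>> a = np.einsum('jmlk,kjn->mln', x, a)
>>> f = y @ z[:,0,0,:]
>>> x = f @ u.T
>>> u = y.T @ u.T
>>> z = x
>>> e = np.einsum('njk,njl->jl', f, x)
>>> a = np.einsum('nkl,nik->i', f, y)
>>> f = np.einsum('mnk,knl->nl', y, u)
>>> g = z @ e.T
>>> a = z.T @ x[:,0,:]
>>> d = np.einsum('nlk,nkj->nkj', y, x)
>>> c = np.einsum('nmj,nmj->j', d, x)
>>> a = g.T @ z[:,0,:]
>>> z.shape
(7, 23, 3)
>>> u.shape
(23, 23, 3)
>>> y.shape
(7, 23, 23)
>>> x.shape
(7, 23, 3)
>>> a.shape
(23, 23, 3)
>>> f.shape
(23, 3)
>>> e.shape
(23, 3)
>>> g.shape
(7, 23, 23)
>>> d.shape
(7, 23, 3)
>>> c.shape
(3,)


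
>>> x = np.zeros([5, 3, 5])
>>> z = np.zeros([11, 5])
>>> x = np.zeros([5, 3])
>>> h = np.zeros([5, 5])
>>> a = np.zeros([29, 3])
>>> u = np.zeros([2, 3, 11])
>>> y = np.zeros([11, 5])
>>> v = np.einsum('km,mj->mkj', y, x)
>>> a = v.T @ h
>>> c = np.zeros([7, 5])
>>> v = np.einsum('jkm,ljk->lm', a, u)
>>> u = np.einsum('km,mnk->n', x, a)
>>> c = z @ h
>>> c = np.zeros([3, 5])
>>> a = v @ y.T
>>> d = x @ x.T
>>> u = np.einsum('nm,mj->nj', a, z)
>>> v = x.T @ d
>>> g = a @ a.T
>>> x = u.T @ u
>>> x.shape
(5, 5)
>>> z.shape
(11, 5)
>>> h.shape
(5, 5)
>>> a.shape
(2, 11)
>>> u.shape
(2, 5)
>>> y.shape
(11, 5)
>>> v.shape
(3, 5)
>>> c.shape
(3, 5)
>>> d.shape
(5, 5)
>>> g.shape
(2, 2)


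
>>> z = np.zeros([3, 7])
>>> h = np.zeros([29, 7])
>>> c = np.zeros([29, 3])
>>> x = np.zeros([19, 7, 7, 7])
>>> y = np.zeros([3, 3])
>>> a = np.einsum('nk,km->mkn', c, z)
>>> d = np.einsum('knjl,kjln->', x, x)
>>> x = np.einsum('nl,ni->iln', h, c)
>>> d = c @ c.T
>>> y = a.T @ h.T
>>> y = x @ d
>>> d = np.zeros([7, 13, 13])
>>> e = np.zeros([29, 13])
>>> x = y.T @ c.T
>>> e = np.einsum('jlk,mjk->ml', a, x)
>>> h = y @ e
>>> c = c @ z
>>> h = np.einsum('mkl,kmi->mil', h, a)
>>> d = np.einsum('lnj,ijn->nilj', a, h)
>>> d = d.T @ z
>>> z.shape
(3, 7)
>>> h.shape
(3, 29, 3)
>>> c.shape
(29, 7)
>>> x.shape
(29, 7, 29)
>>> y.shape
(3, 7, 29)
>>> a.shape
(7, 3, 29)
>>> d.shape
(29, 7, 3, 7)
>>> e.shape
(29, 3)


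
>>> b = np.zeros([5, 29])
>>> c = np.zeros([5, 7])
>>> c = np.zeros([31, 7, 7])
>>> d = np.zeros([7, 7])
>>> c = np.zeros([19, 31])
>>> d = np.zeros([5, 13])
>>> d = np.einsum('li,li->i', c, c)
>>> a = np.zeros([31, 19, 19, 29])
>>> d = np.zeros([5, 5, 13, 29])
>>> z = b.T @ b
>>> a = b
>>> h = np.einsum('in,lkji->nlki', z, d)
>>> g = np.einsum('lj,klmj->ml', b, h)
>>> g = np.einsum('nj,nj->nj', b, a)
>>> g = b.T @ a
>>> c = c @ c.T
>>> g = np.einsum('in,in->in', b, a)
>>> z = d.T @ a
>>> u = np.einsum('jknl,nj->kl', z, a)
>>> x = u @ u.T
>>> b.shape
(5, 29)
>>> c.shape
(19, 19)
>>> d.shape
(5, 5, 13, 29)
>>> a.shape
(5, 29)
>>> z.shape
(29, 13, 5, 29)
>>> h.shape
(29, 5, 5, 29)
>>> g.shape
(5, 29)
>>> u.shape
(13, 29)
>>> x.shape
(13, 13)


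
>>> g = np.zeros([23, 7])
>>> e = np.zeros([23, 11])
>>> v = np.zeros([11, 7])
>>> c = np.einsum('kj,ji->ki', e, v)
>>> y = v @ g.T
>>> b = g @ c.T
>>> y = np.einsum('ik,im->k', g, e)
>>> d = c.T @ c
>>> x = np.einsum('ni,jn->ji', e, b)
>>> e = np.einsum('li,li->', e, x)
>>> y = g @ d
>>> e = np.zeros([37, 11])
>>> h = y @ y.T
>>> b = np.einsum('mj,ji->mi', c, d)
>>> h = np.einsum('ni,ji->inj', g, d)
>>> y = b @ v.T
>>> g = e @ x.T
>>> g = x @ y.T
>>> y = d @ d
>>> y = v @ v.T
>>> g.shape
(23, 23)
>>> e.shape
(37, 11)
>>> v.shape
(11, 7)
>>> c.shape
(23, 7)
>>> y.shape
(11, 11)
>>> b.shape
(23, 7)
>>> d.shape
(7, 7)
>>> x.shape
(23, 11)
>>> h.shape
(7, 23, 7)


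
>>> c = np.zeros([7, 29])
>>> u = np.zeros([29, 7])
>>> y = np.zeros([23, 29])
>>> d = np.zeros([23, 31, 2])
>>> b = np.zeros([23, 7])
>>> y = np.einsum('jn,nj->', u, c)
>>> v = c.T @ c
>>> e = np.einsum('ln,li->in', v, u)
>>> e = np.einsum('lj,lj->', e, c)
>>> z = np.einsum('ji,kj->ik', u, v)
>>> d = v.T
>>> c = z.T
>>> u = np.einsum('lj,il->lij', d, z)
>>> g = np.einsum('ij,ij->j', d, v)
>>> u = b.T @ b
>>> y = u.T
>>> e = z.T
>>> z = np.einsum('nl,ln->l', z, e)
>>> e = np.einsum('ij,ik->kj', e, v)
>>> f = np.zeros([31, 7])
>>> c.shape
(29, 7)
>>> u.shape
(7, 7)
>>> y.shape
(7, 7)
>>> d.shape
(29, 29)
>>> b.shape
(23, 7)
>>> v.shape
(29, 29)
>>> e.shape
(29, 7)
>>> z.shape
(29,)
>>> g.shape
(29,)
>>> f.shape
(31, 7)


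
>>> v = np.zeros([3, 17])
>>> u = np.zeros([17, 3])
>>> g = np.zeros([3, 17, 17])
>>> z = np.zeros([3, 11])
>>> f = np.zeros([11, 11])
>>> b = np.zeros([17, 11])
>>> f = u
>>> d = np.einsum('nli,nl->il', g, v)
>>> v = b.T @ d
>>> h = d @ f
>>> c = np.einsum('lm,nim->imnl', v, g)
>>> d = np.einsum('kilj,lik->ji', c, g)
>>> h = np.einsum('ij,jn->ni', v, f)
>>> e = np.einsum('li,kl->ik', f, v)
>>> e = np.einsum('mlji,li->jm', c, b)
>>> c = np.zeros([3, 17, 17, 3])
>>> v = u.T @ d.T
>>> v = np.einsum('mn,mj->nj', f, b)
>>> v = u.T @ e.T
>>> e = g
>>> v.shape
(3, 3)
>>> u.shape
(17, 3)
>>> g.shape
(3, 17, 17)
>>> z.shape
(3, 11)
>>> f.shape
(17, 3)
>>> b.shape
(17, 11)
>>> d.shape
(11, 17)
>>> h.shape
(3, 11)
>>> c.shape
(3, 17, 17, 3)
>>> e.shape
(3, 17, 17)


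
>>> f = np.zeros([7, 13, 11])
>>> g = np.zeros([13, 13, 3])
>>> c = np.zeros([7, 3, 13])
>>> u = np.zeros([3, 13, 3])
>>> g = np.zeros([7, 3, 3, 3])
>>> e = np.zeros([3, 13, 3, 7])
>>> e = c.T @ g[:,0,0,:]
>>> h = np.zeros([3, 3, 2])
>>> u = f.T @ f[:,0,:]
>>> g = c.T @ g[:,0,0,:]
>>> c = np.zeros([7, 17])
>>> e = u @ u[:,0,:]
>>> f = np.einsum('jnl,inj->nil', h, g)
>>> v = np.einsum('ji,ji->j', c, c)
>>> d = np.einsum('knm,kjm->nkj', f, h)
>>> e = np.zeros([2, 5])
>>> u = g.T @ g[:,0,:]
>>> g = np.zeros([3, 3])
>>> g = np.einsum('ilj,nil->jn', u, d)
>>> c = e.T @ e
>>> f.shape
(3, 13, 2)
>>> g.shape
(3, 13)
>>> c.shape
(5, 5)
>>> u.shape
(3, 3, 3)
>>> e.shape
(2, 5)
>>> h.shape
(3, 3, 2)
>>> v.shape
(7,)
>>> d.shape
(13, 3, 3)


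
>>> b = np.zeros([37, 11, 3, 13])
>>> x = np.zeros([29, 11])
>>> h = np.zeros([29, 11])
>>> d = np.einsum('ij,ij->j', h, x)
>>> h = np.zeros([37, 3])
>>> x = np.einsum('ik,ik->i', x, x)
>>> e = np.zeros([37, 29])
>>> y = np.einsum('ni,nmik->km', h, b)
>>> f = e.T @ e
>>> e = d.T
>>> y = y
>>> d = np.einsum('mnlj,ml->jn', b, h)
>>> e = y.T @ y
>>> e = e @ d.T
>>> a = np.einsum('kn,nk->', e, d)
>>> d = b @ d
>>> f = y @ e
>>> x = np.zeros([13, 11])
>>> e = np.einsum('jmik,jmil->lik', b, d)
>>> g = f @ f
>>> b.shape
(37, 11, 3, 13)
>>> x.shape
(13, 11)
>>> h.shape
(37, 3)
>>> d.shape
(37, 11, 3, 11)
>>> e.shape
(11, 3, 13)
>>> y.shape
(13, 11)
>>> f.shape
(13, 13)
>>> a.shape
()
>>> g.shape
(13, 13)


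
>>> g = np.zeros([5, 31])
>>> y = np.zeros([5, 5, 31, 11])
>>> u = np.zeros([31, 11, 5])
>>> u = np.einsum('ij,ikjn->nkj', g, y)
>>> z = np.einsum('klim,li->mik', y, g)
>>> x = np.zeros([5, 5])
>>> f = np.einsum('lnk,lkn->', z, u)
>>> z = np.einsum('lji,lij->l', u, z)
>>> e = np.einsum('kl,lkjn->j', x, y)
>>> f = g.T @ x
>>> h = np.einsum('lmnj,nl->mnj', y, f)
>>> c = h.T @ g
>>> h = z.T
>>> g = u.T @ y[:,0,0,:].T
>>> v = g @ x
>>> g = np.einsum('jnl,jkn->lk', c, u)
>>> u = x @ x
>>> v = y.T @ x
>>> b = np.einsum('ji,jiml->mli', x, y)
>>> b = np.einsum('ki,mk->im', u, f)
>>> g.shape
(31, 5)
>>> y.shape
(5, 5, 31, 11)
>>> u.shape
(5, 5)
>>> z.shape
(11,)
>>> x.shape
(5, 5)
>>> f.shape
(31, 5)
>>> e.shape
(31,)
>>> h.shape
(11,)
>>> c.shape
(11, 31, 31)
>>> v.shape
(11, 31, 5, 5)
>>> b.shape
(5, 31)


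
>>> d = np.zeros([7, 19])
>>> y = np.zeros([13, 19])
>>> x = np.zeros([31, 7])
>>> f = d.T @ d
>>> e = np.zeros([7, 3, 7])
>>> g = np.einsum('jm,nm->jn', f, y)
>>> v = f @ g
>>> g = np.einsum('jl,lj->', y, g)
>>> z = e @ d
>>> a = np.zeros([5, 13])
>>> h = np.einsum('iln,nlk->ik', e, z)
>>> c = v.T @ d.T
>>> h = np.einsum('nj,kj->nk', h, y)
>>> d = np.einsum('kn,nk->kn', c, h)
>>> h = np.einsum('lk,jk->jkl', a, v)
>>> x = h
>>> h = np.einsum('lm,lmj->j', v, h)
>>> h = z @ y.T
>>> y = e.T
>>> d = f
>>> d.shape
(19, 19)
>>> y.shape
(7, 3, 7)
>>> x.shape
(19, 13, 5)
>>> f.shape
(19, 19)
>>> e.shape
(7, 3, 7)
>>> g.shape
()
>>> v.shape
(19, 13)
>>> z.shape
(7, 3, 19)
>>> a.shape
(5, 13)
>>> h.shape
(7, 3, 13)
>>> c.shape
(13, 7)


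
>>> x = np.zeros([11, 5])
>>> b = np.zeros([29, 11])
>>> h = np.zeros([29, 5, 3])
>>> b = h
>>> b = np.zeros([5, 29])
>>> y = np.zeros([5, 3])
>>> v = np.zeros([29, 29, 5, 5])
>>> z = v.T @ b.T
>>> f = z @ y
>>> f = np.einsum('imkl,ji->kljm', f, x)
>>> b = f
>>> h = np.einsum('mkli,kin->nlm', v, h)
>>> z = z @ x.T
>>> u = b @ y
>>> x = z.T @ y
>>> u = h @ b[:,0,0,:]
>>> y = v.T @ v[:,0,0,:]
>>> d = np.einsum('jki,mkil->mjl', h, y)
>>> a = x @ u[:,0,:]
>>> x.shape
(11, 29, 5, 3)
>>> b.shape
(29, 3, 11, 5)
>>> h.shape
(3, 5, 29)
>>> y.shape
(5, 5, 29, 5)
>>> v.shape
(29, 29, 5, 5)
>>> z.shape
(5, 5, 29, 11)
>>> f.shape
(29, 3, 11, 5)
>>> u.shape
(3, 5, 5)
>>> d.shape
(5, 3, 5)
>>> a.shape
(11, 29, 5, 5)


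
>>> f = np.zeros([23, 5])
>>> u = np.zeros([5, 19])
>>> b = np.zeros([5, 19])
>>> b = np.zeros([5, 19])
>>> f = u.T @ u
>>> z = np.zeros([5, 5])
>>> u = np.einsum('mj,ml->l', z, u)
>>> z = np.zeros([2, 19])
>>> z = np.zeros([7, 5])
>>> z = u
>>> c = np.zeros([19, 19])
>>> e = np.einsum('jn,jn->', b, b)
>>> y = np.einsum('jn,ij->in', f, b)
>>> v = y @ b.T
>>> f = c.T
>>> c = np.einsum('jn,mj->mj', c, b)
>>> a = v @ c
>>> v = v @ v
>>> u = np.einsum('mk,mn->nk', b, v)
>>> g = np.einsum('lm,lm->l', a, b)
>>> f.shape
(19, 19)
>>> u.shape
(5, 19)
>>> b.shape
(5, 19)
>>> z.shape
(19,)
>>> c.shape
(5, 19)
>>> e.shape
()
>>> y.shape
(5, 19)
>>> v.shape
(5, 5)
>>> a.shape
(5, 19)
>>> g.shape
(5,)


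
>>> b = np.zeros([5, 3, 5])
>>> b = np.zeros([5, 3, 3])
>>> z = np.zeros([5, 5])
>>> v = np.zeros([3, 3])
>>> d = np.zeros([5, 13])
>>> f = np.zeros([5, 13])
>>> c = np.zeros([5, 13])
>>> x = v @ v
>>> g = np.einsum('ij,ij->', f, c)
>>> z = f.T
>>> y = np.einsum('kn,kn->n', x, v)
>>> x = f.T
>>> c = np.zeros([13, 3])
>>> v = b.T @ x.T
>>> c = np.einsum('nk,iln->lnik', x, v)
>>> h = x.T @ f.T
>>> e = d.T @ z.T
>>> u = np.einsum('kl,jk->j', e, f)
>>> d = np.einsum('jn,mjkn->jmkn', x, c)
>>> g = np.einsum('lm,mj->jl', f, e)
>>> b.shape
(5, 3, 3)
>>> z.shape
(13, 5)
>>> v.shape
(3, 3, 13)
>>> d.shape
(13, 3, 3, 5)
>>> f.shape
(5, 13)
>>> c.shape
(3, 13, 3, 5)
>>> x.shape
(13, 5)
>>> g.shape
(13, 5)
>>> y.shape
(3,)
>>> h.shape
(5, 5)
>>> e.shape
(13, 13)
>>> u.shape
(5,)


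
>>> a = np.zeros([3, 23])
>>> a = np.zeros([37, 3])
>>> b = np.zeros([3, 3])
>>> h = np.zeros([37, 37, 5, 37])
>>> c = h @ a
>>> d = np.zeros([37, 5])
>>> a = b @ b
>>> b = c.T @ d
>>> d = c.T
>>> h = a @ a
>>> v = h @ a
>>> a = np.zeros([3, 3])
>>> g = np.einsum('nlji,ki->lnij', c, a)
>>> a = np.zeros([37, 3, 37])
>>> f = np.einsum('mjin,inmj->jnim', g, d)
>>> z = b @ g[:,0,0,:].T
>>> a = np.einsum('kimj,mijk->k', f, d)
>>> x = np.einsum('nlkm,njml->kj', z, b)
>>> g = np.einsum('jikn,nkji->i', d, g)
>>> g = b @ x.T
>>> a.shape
(37,)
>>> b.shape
(3, 5, 37, 5)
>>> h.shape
(3, 3)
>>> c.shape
(37, 37, 5, 3)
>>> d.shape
(3, 5, 37, 37)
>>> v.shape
(3, 3)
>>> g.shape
(3, 5, 37, 37)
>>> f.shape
(37, 5, 3, 37)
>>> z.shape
(3, 5, 37, 37)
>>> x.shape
(37, 5)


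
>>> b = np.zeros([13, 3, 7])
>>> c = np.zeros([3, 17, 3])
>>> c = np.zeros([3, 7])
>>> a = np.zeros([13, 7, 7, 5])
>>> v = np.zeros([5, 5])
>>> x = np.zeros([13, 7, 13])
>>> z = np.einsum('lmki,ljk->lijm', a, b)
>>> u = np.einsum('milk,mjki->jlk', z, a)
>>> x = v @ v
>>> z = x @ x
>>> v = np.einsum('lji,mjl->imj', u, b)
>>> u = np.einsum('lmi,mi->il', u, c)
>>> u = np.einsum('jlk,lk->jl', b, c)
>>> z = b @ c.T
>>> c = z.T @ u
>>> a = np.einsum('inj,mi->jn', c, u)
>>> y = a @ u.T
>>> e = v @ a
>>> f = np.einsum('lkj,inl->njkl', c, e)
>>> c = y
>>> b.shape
(13, 3, 7)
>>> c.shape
(3, 13)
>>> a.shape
(3, 3)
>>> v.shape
(7, 13, 3)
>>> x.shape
(5, 5)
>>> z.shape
(13, 3, 3)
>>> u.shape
(13, 3)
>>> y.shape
(3, 13)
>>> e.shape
(7, 13, 3)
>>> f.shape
(13, 3, 3, 3)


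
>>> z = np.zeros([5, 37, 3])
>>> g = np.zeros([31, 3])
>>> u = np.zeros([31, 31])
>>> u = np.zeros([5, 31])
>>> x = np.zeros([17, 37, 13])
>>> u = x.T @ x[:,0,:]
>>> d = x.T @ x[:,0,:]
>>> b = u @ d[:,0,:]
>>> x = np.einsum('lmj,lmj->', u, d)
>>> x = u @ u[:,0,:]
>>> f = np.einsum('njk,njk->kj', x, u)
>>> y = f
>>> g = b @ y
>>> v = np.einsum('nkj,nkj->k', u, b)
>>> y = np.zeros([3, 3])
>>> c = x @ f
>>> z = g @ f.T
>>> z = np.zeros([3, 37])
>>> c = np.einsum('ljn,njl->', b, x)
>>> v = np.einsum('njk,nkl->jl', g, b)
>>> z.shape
(3, 37)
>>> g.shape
(13, 37, 37)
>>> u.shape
(13, 37, 13)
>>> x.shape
(13, 37, 13)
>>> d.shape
(13, 37, 13)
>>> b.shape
(13, 37, 13)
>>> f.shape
(13, 37)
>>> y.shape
(3, 3)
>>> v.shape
(37, 13)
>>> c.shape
()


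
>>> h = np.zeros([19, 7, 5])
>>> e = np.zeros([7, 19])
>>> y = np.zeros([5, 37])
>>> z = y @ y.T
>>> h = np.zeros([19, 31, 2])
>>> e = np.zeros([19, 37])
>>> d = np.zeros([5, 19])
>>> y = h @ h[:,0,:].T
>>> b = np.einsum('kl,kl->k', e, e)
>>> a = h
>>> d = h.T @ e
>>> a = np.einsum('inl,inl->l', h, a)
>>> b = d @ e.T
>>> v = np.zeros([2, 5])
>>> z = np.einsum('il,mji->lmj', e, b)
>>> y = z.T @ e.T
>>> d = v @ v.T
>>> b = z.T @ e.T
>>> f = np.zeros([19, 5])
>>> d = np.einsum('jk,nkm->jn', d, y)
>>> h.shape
(19, 31, 2)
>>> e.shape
(19, 37)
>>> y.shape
(31, 2, 19)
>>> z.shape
(37, 2, 31)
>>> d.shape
(2, 31)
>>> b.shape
(31, 2, 19)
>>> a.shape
(2,)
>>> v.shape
(2, 5)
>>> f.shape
(19, 5)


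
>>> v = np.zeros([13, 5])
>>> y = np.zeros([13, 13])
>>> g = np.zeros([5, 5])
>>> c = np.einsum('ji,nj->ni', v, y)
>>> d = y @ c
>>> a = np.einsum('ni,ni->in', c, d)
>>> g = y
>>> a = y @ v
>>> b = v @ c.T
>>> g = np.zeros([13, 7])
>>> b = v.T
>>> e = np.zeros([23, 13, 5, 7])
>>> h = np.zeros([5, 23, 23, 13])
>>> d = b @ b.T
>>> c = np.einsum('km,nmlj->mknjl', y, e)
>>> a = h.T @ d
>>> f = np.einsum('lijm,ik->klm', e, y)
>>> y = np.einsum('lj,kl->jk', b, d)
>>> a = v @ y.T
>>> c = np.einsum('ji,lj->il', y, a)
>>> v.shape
(13, 5)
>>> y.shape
(13, 5)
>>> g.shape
(13, 7)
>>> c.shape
(5, 13)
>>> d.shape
(5, 5)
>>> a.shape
(13, 13)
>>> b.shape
(5, 13)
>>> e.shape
(23, 13, 5, 7)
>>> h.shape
(5, 23, 23, 13)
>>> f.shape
(13, 23, 7)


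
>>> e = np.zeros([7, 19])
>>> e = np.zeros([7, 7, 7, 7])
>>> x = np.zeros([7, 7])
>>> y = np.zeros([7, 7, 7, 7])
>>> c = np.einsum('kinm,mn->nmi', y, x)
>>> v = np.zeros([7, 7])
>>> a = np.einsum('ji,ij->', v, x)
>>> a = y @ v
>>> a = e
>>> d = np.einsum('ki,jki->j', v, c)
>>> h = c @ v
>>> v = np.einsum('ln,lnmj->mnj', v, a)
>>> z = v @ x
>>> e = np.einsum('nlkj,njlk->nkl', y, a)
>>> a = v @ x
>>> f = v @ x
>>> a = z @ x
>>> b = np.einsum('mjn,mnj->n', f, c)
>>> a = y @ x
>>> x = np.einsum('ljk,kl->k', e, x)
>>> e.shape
(7, 7, 7)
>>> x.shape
(7,)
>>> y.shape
(7, 7, 7, 7)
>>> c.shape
(7, 7, 7)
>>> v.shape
(7, 7, 7)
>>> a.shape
(7, 7, 7, 7)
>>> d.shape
(7,)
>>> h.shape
(7, 7, 7)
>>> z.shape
(7, 7, 7)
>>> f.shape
(7, 7, 7)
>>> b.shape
(7,)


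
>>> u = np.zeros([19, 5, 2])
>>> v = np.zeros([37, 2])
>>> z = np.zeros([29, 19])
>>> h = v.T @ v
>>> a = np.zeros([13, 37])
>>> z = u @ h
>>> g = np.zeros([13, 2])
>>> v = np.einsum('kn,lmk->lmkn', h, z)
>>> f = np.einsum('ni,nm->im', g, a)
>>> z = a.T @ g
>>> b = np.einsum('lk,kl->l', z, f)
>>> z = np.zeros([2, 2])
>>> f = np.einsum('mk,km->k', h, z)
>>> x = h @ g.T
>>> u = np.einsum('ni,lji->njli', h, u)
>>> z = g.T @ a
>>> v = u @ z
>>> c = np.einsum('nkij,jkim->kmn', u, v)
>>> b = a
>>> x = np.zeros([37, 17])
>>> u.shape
(2, 5, 19, 2)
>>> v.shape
(2, 5, 19, 37)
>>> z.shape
(2, 37)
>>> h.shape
(2, 2)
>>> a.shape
(13, 37)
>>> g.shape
(13, 2)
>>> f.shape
(2,)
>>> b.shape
(13, 37)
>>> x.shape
(37, 17)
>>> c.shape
(5, 37, 2)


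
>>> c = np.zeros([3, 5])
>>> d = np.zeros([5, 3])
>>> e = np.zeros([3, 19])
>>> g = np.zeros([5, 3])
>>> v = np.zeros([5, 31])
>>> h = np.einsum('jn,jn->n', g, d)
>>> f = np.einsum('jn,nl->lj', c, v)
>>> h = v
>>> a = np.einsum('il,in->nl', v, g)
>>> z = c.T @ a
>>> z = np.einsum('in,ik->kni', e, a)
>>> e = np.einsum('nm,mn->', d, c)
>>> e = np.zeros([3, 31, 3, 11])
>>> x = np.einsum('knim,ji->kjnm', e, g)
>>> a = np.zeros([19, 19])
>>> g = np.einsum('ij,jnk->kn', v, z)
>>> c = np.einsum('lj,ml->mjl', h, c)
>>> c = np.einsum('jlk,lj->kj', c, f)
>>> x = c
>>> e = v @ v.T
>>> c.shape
(5, 3)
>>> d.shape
(5, 3)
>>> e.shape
(5, 5)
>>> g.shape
(3, 19)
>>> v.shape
(5, 31)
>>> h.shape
(5, 31)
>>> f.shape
(31, 3)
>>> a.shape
(19, 19)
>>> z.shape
(31, 19, 3)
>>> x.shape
(5, 3)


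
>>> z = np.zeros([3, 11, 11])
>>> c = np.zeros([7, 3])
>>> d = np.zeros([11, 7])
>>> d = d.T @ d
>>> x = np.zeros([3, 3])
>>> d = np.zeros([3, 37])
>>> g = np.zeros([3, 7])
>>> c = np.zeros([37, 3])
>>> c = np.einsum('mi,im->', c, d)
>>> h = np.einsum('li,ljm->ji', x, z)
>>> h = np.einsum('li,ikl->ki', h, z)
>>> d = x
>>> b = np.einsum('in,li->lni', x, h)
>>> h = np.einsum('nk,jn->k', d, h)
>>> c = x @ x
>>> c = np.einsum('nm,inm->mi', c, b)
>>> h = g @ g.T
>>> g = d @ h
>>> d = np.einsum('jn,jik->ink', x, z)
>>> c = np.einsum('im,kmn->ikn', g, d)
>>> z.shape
(3, 11, 11)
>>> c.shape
(3, 11, 11)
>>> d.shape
(11, 3, 11)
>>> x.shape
(3, 3)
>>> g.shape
(3, 3)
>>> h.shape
(3, 3)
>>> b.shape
(11, 3, 3)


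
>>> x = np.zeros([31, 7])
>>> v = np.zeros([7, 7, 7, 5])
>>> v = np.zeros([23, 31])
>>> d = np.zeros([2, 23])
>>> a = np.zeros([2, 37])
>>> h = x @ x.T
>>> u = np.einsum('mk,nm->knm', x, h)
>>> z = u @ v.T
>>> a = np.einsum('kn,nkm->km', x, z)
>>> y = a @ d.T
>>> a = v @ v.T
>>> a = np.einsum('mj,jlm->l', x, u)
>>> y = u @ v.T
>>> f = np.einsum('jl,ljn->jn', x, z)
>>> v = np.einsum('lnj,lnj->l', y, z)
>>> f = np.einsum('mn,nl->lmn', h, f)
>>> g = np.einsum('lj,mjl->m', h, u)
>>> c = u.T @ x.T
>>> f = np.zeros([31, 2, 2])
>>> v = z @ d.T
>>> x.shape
(31, 7)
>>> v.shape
(7, 31, 2)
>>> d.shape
(2, 23)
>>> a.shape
(31,)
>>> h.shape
(31, 31)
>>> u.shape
(7, 31, 31)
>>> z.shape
(7, 31, 23)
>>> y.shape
(7, 31, 23)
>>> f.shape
(31, 2, 2)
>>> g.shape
(7,)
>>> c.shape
(31, 31, 31)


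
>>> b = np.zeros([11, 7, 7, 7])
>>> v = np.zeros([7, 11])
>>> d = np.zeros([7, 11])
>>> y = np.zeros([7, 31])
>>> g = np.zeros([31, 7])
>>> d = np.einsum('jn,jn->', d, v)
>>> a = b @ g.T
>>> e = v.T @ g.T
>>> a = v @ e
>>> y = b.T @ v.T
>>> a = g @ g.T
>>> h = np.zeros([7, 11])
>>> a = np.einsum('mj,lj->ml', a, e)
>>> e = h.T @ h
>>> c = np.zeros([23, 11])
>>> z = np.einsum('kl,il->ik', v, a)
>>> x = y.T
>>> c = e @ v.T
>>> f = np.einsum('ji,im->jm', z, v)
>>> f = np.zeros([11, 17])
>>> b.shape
(11, 7, 7, 7)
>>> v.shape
(7, 11)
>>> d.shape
()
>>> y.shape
(7, 7, 7, 7)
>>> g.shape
(31, 7)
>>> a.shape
(31, 11)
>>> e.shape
(11, 11)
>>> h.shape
(7, 11)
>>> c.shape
(11, 7)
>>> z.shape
(31, 7)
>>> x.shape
(7, 7, 7, 7)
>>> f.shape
(11, 17)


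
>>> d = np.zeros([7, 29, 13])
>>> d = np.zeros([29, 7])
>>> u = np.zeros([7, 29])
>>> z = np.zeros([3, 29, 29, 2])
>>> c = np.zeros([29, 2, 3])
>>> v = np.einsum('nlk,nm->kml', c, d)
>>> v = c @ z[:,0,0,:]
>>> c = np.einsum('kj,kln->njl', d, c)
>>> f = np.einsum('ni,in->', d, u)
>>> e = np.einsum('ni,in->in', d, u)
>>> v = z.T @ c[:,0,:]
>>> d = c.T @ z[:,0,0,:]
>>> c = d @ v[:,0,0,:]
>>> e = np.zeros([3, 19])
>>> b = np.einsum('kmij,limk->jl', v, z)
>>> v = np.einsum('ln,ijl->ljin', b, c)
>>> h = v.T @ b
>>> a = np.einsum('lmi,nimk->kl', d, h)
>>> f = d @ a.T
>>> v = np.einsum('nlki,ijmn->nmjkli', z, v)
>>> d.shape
(2, 7, 2)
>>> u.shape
(7, 29)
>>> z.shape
(3, 29, 29, 2)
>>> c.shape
(2, 7, 2)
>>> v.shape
(3, 2, 7, 29, 29, 2)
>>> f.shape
(2, 7, 3)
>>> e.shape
(3, 19)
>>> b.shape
(2, 3)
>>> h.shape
(3, 2, 7, 3)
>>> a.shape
(3, 2)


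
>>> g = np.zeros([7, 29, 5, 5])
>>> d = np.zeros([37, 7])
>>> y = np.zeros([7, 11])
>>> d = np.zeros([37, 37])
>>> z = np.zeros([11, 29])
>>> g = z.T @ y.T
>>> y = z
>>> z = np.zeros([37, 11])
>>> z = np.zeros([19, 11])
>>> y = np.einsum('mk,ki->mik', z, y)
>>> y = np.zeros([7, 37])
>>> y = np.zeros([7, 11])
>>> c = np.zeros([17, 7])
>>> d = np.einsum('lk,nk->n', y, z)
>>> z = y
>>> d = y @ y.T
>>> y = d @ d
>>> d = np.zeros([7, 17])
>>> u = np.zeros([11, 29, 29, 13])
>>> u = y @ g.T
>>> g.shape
(29, 7)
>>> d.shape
(7, 17)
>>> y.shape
(7, 7)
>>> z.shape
(7, 11)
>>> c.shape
(17, 7)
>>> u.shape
(7, 29)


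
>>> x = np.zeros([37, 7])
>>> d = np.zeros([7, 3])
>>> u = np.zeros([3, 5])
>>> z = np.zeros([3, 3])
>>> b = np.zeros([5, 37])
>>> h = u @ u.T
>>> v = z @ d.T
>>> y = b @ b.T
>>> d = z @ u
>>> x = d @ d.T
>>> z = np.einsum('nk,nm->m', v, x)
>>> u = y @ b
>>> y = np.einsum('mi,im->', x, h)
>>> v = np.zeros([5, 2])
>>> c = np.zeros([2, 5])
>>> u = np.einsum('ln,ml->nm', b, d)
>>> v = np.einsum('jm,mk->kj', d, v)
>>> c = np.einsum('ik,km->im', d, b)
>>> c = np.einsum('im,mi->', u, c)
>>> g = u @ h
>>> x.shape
(3, 3)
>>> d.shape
(3, 5)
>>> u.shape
(37, 3)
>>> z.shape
(3,)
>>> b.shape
(5, 37)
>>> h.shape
(3, 3)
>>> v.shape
(2, 3)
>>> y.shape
()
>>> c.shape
()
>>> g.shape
(37, 3)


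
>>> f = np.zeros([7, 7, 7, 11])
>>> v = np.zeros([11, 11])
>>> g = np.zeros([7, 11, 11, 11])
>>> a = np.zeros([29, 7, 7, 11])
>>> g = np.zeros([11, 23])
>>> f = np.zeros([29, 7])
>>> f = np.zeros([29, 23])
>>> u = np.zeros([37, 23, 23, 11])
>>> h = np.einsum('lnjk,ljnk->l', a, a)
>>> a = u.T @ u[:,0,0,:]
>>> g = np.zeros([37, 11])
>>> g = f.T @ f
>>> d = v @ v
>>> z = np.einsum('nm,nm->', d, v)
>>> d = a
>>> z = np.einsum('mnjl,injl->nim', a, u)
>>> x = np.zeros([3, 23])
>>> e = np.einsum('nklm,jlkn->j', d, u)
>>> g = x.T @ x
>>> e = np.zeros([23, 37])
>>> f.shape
(29, 23)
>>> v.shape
(11, 11)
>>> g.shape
(23, 23)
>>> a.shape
(11, 23, 23, 11)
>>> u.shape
(37, 23, 23, 11)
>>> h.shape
(29,)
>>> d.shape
(11, 23, 23, 11)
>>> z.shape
(23, 37, 11)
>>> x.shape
(3, 23)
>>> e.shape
(23, 37)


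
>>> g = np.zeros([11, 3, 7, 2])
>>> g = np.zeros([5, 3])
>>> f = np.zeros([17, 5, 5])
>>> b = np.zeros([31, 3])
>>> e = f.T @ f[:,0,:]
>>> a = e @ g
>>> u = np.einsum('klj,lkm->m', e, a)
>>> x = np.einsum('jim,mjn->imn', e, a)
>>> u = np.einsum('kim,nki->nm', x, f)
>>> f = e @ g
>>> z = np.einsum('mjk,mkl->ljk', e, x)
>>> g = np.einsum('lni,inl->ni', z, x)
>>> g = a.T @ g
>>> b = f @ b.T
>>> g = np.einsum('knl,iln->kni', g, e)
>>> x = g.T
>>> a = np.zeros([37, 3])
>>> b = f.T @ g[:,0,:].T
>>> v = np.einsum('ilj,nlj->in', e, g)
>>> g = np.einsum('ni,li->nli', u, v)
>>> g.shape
(17, 5, 3)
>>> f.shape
(5, 5, 3)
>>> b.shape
(3, 5, 3)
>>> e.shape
(5, 5, 5)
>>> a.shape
(37, 3)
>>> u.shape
(17, 3)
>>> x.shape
(5, 5, 3)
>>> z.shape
(3, 5, 5)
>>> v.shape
(5, 3)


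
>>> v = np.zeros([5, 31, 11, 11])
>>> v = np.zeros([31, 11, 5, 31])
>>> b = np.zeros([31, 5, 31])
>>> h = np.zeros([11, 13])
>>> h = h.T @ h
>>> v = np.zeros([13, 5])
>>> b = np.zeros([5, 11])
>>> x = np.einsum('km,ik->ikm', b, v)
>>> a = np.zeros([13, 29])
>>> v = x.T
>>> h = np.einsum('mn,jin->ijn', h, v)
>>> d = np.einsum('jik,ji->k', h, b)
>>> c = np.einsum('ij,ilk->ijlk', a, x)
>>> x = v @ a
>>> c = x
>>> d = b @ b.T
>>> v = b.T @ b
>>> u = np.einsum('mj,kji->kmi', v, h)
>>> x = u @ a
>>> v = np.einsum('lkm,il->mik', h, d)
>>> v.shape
(13, 5, 11)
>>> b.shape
(5, 11)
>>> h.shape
(5, 11, 13)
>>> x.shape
(5, 11, 29)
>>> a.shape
(13, 29)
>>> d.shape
(5, 5)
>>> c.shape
(11, 5, 29)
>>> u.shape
(5, 11, 13)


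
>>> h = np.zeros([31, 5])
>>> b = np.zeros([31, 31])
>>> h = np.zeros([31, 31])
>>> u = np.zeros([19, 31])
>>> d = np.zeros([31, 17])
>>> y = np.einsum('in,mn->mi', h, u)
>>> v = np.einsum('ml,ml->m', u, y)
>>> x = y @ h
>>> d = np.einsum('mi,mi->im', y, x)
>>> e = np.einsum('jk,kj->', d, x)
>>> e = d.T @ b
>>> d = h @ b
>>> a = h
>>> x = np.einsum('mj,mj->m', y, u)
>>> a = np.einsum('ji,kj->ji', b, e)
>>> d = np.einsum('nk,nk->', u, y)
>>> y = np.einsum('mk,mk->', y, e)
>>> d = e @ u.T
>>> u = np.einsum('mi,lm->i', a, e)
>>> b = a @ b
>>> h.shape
(31, 31)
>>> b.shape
(31, 31)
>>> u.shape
(31,)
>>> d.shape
(19, 19)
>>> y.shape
()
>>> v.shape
(19,)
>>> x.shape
(19,)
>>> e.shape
(19, 31)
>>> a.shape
(31, 31)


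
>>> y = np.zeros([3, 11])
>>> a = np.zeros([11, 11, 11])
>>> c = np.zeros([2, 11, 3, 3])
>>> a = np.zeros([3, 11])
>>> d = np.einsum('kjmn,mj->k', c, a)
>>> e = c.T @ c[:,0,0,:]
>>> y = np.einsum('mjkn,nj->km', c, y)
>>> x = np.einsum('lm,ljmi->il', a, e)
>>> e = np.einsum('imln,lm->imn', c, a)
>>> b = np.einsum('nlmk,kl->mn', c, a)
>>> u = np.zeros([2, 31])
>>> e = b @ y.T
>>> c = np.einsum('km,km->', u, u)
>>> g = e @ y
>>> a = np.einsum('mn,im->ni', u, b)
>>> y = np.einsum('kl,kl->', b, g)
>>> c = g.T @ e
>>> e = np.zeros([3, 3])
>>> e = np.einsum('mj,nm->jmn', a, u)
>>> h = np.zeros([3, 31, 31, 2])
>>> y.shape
()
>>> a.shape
(31, 3)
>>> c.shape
(2, 3)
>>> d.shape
(2,)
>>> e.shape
(3, 31, 2)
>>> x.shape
(3, 3)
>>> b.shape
(3, 2)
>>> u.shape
(2, 31)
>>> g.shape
(3, 2)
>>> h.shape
(3, 31, 31, 2)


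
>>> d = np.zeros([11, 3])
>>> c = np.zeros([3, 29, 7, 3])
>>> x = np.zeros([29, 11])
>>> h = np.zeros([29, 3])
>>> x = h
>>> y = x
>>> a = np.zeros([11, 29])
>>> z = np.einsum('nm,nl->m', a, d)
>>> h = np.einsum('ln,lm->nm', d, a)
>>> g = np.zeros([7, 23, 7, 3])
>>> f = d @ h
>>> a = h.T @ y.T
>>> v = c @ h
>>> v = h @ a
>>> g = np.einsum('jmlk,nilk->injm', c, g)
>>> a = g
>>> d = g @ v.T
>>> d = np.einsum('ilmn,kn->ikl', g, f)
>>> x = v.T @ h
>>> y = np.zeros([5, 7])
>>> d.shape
(23, 11, 7)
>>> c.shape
(3, 29, 7, 3)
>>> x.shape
(29, 29)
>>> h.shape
(3, 29)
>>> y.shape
(5, 7)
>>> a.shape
(23, 7, 3, 29)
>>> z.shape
(29,)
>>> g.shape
(23, 7, 3, 29)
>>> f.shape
(11, 29)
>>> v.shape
(3, 29)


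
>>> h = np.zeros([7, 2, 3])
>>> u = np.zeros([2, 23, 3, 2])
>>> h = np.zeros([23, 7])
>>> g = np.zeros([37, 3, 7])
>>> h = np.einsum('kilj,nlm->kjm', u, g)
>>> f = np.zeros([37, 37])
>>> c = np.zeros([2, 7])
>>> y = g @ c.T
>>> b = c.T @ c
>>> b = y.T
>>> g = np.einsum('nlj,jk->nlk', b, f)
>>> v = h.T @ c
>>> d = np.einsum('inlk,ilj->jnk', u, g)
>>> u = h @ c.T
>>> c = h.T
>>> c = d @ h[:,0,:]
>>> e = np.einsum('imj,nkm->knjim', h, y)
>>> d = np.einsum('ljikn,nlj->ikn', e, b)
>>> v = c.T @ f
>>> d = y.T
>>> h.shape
(2, 2, 7)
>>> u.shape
(2, 2, 2)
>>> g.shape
(2, 3, 37)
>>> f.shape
(37, 37)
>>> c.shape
(37, 23, 7)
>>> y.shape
(37, 3, 2)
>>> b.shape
(2, 3, 37)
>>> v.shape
(7, 23, 37)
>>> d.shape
(2, 3, 37)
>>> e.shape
(3, 37, 7, 2, 2)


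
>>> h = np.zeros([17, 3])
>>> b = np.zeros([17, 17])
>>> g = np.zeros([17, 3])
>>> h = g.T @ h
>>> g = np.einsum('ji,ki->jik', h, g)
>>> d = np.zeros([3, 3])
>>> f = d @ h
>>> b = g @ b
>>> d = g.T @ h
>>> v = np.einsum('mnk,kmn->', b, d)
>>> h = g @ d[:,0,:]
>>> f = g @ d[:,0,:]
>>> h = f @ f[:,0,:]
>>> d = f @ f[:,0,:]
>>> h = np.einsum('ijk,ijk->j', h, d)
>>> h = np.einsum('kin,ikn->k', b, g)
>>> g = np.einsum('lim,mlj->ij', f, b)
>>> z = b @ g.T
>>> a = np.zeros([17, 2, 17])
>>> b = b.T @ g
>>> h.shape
(3,)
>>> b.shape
(17, 3, 17)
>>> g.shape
(3, 17)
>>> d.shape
(3, 3, 3)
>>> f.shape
(3, 3, 3)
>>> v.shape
()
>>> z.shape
(3, 3, 3)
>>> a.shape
(17, 2, 17)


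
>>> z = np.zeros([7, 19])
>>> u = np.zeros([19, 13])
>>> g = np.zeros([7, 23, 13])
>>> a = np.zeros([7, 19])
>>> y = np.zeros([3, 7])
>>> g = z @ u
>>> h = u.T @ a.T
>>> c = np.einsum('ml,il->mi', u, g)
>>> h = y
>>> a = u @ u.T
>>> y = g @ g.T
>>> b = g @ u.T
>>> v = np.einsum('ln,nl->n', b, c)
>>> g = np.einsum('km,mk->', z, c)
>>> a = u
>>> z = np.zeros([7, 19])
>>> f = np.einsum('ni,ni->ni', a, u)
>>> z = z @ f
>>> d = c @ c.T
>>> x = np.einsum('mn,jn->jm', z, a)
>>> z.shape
(7, 13)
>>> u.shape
(19, 13)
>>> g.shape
()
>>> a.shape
(19, 13)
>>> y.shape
(7, 7)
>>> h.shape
(3, 7)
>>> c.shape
(19, 7)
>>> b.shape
(7, 19)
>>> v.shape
(19,)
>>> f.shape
(19, 13)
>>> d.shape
(19, 19)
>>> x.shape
(19, 7)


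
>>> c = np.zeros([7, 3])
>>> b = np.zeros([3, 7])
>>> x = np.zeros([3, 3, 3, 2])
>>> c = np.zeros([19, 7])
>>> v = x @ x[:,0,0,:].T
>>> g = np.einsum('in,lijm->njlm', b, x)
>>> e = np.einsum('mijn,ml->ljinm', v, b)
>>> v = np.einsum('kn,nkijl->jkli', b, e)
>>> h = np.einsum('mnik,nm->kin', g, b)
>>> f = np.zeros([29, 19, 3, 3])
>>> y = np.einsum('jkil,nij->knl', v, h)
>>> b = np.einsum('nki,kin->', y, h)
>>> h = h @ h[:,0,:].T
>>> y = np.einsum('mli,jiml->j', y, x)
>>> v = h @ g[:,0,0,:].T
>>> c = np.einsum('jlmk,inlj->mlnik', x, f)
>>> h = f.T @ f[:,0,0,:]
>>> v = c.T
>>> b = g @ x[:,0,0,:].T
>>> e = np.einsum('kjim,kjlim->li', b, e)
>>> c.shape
(3, 3, 19, 29, 2)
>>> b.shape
(7, 3, 3, 3)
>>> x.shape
(3, 3, 3, 2)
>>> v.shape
(2, 29, 19, 3, 3)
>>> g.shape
(7, 3, 3, 2)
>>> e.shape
(3, 3)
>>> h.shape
(3, 3, 19, 3)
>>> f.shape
(29, 19, 3, 3)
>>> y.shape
(3,)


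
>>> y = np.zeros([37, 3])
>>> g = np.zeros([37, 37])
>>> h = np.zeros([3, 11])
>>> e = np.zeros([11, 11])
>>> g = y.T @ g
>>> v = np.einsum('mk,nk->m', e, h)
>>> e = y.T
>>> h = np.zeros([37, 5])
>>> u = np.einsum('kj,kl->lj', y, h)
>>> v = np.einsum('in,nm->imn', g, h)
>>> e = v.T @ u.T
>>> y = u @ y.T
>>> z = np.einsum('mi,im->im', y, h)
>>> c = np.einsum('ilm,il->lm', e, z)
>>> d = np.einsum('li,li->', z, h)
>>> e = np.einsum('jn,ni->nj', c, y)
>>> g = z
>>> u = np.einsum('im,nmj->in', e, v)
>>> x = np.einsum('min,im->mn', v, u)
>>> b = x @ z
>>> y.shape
(5, 37)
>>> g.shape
(37, 5)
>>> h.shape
(37, 5)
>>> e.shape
(5, 5)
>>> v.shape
(3, 5, 37)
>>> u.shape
(5, 3)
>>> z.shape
(37, 5)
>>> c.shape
(5, 5)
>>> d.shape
()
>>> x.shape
(3, 37)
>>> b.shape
(3, 5)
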